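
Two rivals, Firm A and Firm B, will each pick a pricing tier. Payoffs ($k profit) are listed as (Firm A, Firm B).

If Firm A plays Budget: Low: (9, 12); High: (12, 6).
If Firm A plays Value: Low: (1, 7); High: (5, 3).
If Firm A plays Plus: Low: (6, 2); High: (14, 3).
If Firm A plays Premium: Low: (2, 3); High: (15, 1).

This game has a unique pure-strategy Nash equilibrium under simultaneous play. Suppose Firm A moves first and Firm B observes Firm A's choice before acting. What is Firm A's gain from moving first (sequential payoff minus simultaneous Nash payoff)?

Work backward from Firm B's decision.
- Budget: BR = Low, leader payoff 9.
- Value: BR = Low, leader payoff 1.
- Plus: BR = High, leader payoff 14.
- Premium: BR = Low, leader payoff 2.
Among 9, 1, 14, 2, the best is 14 at Plus. Subgame-perfect outcome: (Plus, High) with payoffs (14, 3).
Under simultaneous play:
Firm A's best replies: Low→Budget; High→Premium.
Firm B's best replies: Budget→Low; Value→Low; Plus→High; Premium→Low.
The unique mutual best reply is (Budget, Low), giving (9, 12).
Firm A's commitment gain: 14 − 9 = 5.

5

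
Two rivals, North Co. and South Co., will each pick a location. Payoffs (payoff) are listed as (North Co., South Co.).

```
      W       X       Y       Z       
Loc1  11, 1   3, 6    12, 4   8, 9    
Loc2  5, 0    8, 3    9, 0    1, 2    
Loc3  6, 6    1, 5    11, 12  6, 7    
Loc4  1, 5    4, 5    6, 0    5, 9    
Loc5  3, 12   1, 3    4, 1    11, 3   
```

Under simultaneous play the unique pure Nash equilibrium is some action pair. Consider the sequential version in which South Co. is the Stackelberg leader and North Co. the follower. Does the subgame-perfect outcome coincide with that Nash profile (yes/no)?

North Co. best-responds to each possible South Co. move:
- W: BR = Loc1, leader payoff 1.
- X: BR = Loc2, leader payoff 3.
- Y: BR = Loc1, leader payoff 4.
- Z: BR = Loc5, leader payoff 3.
Among 1, 3, 4, 3, the best is 4 at Y. Subgame-perfect outcome: (Loc1, Y) with payoffs (12, 4).
Under simultaneous play:
North Co.'s best replies: W→Loc1; X→Loc2; Y→Loc1; Z→Loc5.
South Co.'s best replies: Loc1→Z; Loc2→X; Loc3→Y; Loc4→Z; Loc5→W.
The unique mutual best reply is (Loc2, X), giving (8, 3).
Sequential outcome (Loc1, Y) differs from the Nash profile (Loc2, X).

no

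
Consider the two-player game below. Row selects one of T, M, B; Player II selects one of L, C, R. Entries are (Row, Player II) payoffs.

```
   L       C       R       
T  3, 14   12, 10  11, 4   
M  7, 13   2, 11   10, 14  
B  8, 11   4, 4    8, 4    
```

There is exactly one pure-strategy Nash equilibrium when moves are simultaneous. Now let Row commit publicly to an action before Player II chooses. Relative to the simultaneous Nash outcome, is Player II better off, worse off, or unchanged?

better off

Solve by backward induction (Row leads).
- T: BR = L, leader payoff 3.
- M: BR = R, leader payoff 10.
- B: BR = L, leader payoff 8.
Maximizing over 3, 10, 8, Row chooses M. Subgame-perfect outcome: (M, R) with payoffs (10, 14).
Now find the simultaneous Nash equilibrium.
Row's best replies: L→B; C→T; R→T.
Player II's best replies: T→L; M→R; B→L.
Only (B, L) has each player best-responding; Nash payoffs (8, 11).
Player II earns 14 sequentially versus 11 at the Nash outcome: better off.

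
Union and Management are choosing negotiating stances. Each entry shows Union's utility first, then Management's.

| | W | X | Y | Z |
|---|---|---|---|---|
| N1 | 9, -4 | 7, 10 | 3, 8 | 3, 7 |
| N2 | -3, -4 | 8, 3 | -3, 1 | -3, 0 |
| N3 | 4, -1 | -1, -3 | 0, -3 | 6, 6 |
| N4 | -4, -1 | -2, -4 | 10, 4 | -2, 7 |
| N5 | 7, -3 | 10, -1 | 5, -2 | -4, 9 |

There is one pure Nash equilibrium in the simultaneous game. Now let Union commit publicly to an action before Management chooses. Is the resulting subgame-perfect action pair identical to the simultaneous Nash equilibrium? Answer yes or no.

no

Backward induction with Union moving first.
- N1 → Management plays X (best of -4, 10, 8, 7); Union gets 7.
- N2 → Management plays X (best of -4, 3, 1, 0); Union gets 8.
- N3 → Management plays Z (best of -1, -3, -3, 6); Union gets 6.
- N4 → Management plays Z (best of -1, -4, 4, 7); Union gets -2.
- N5 → Management plays Z (best of -3, -1, -2, 9); Union gets -4.
Union's induced payoffs are 7, 8, 6, -2, -4, so Union commits to N2. Subgame-perfect outcome: (N2, X) with payoffs (8, 3).
For the simultaneous game, intersect best replies.
Union's best replies: W→N1; X→N5; Y→N4; Z→N3.
Management's best replies: N1→X; N2→X; N3→Z; N4→Z; N5→Z.
The unique mutual best reply is (N3, Z), giving (6, 6).
Sequential outcome (N2, X) differs from the Nash profile (N3, Z).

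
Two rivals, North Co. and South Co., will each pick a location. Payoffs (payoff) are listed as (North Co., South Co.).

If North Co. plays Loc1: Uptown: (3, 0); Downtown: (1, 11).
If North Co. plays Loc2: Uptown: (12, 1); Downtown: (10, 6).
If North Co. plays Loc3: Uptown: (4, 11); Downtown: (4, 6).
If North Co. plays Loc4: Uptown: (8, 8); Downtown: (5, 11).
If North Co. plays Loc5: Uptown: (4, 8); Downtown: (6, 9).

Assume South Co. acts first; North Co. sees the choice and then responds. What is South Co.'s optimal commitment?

Downtown

Solve by backward induction (South Co. leads).
- Uptown: North Co. compares 3, 12, 4, 8, 4 and picks Loc2; South Co. would get 1.
- Downtown: North Co. compares 1, 10, 4, 5, 6 and picks Loc2; South Co. would get 6.
South Co.'s induced payoffs are 1, 6, so South Co. commits to Downtown. Subgame-perfect outcome: (Loc2, Downtown) with payoffs (10, 6).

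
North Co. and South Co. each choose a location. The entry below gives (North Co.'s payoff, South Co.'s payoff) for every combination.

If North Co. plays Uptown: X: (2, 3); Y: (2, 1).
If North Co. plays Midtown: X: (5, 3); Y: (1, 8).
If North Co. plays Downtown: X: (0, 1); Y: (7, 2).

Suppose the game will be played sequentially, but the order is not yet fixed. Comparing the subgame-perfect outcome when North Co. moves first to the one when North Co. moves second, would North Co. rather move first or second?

first

If North Co. leads: South Co.'s best replies are Uptown→X, Midtown→Y, Downtown→Y; North Co.'s induced payoffs 2, 1, 7; outcome (Downtown, Y), payoffs (7, 2).
If South Co. leads: North Co.'s best replies are X→Midtown, Y→Downtown; South Co.'s induced payoffs 3, 2; outcome (Midtown, X), payoffs (5, 3).
North Co. gets 7 moving first and 5 moving second, so North Co. prefers to move first.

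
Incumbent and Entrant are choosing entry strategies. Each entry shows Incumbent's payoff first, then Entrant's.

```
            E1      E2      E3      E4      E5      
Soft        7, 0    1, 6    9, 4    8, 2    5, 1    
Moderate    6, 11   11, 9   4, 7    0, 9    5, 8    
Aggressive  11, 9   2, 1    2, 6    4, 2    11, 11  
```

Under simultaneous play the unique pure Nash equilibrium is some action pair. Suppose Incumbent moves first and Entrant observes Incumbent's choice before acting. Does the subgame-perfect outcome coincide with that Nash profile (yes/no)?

Solve by backward induction (Incumbent leads).
- Soft → Entrant plays E2 (best of 0, 6, 4, 2, 1); Incumbent gets 1.
- Moderate → Entrant plays E1 (best of 11, 9, 7, 9, 8); Incumbent gets 6.
- Aggressive → Entrant plays E5 (best of 9, 1, 6, 2, 11); Incumbent gets 11.
Among 1, 6, 11, the best is 11 at Aggressive. Subgame-perfect outcome: (Aggressive, E5) with payoffs (11, 11).
Now find the simultaneous Nash equilibrium.
Incumbent's best replies: E1→Aggressive; E2→Moderate; E3→Soft; E4→Soft; E5→Aggressive.
Entrant's best replies: Soft→E2; Moderate→E1; Aggressive→E5.
Only (Aggressive, E5) has each player best-responding; Nash payoffs (11, 11).
Sequential outcome (Aggressive, E5) coincides with the Nash profile (Aggressive, E5).

yes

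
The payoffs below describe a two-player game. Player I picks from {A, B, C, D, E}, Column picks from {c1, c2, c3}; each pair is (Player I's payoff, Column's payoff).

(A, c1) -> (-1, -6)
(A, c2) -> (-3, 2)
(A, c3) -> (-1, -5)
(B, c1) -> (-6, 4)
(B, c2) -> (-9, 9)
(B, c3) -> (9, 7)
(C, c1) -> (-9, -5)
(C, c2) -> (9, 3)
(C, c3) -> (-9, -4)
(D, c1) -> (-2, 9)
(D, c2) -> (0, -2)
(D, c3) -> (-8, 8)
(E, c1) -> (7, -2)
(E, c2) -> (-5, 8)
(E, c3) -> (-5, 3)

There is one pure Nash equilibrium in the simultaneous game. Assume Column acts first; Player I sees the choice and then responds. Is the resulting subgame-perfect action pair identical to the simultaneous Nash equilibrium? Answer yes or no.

Solve by backward induction (Column leads).
- c1 → Player I plays E (best of -1, -6, -9, -2, 7); Column gets -2.
- c2 → Player I plays C (best of -3, -9, 9, 0, -5); Column gets 3.
- c3 → Player I plays B (best of -1, 9, -9, -8, -5); Column gets 7.
Maximizing over -2, 3, 7, Column chooses c3. Subgame-perfect outcome: (B, c3) with payoffs (9, 7).
Now find the simultaneous Nash equilibrium.
Player I's best replies: c1→E; c2→C; c3→B.
Column's best replies: A→c2; B→c2; C→c2; D→c1; E→c2.
The unique mutual best reply is (C, c2), giving (9, 3).
Sequential outcome (B, c3) differs from the Nash profile (C, c2).

no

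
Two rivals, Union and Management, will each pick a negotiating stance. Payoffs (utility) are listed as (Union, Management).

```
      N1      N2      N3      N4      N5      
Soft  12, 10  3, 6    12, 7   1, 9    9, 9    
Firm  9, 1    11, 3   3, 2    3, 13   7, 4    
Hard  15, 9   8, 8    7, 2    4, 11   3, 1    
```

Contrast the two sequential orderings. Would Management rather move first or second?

first

If Union leads: Management's best replies are Soft→N1, Firm→N4, Hard→N4; Union's induced payoffs 12, 3, 4; outcome (Soft, N1), payoffs (12, 10).
If Management leads: Union's best replies are N1→Hard, N2→Firm, N3→Soft, N4→Hard, N5→Soft; Management's induced payoffs 9, 3, 7, 11, 9; outcome (Hard, N4), payoffs (4, 11).
Management gets 11 moving first and 10 moving second, so Management prefers to move first.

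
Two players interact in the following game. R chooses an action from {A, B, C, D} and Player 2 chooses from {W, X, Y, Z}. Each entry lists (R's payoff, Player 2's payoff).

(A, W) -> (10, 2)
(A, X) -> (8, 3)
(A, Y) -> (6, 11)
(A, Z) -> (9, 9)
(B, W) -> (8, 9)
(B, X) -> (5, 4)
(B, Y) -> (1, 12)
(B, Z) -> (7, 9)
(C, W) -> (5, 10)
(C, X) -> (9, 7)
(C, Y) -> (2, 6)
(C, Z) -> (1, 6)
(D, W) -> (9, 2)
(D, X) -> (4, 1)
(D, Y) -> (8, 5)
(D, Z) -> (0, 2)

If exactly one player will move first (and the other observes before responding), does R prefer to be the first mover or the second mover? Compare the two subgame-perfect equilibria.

If R leads: Player 2's best replies are A→Y, B→Y, C→W, D→Y; R's induced payoffs 6, 1, 5, 8; outcome (D, Y), payoffs (8, 5).
If Player 2 leads: R's best replies are W→A, X→C, Y→D, Z→A; Player 2's induced payoffs 2, 7, 5, 9; outcome (A, Z), payoffs (9, 9).
R gets 8 moving first and 9 moving second, so R prefers to move second.

second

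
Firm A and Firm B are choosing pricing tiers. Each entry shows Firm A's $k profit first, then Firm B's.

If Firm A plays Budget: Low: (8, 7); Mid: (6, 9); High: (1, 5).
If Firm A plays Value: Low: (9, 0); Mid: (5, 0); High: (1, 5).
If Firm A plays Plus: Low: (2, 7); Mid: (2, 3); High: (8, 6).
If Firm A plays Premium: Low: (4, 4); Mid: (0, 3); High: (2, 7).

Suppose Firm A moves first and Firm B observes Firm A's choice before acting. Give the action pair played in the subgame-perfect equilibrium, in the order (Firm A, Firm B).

(Budget, Mid)

Firm B best-responds to each possible Firm A move:
- Budget: Firm B compares 7, 9, 5 and picks Mid; Firm A would get 6.
- Value: Firm B compares 0, 0, 5 and picks High; Firm A would get 1.
- Plus: Firm B compares 7, 3, 6 and picks Low; Firm A would get 2.
- Premium: Firm B compares 4, 3, 7 and picks High; Firm A would get 2.
Firm A's induced payoffs are 6, 1, 2, 2, so Firm A commits to Budget. Subgame-perfect outcome: (Budget, Mid) with payoffs (6, 9).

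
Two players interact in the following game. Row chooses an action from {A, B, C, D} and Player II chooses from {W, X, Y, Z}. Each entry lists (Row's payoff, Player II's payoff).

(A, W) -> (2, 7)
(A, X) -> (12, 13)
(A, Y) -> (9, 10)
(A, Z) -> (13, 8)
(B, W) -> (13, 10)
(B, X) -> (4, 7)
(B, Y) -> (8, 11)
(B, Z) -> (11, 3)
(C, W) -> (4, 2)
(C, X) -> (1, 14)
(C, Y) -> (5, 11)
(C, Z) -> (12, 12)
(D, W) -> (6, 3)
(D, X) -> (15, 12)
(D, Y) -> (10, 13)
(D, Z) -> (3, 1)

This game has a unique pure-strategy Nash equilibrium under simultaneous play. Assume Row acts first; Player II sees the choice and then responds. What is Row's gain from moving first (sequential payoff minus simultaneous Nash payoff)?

Work backward from Player II's decision.
- A: BR = X, leader payoff 12.
- B: BR = Y, leader payoff 8.
- C: BR = X, leader payoff 1.
- D: BR = Y, leader payoff 10.
Among 12, 8, 1, 10, the best is 12 at A. Subgame-perfect outcome: (A, X) with payoffs (12, 13).
For the simultaneous game, intersect best replies.
Row's best replies: W→B; X→D; Y→D; Z→A.
Player II's best replies: A→X; B→Y; C→X; D→Y.
Only (D, Y) has each player best-responding; Nash payoffs (10, 13).
Row's commitment gain: 12 − 10 = 2.

2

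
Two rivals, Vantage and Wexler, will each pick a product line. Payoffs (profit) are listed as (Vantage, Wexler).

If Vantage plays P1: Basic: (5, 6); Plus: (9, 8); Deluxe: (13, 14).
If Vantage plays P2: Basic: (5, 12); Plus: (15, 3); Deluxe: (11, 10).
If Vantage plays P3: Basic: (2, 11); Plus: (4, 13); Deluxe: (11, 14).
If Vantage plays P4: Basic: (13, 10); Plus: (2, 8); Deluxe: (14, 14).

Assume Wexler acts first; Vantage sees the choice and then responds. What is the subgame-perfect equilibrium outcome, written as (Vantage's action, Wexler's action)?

Vantage best-responds to each possible Wexler move:
- Basic → Vantage plays P4 (best of 5, 5, 2, 13); Wexler gets 10.
- Plus → Vantage plays P2 (best of 9, 15, 4, 2); Wexler gets 3.
- Deluxe → Vantage plays P4 (best of 13, 11, 11, 14); Wexler gets 14.
Among 10, 3, 14, the best is 14 at Deluxe. Subgame-perfect outcome: (P4, Deluxe) with payoffs (14, 14).

(P4, Deluxe)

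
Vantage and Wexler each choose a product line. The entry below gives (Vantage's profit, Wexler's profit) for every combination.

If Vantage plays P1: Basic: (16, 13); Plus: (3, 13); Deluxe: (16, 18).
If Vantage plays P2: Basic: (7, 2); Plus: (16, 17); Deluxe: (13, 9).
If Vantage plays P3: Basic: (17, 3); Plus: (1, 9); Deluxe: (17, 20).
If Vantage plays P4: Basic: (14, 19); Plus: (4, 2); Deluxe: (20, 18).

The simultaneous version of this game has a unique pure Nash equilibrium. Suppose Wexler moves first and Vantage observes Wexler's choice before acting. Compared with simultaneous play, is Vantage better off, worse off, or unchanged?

better off

Work backward from Vantage's decision.
- Basic: BR = P3, leader payoff 3.
- Plus: BR = P2, leader payoff 17.
- Deluxe: BR = P4, leader payoff 18.
Wexler's induced payoffs are 3, 17, 18, so Wexler commits to Deluxe. Subgame-perfect outcome: (P4, Deluxe) with payoffs (20, 18).
For the simultaneous game, intersect best replies.
Vantage's best replies: Basic→P3; Plus→P2; Deluxe→P4.
Wexler's best replies: P1→Deluxe; P2→Plus; P3→Deluxe; P4→Basic.
Only (P2, Plus) has each player best-responding; Nash payoffs (16, 17).
Vantage earns 20 sequentially versus 16 at the Nash outcome: better off.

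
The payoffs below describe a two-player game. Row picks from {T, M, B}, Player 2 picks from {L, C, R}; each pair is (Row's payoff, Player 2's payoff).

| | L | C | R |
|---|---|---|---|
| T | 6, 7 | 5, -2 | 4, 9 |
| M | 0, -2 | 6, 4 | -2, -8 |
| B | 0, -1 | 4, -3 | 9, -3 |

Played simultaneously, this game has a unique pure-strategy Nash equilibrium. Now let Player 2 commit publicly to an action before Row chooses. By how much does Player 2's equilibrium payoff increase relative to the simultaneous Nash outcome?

Work backward from Row's decision.
- L: BR = T, leader payoff 7.
- C: BR = M, leader payoff 4.
- R: BR = B, leader payoff -3.
Among 7, 4, -3, the best is 7 at L. Subgame-perfect outcome: (T, L) with payoffs (6, 7).
Under simultaneous play:
Row's best replies: L→T; C→M; R→B.
Player 2's best replies: T→R; M→C; B→L.
The unique mutual best reply is (M, C), giving (6, 4).
Player 2's commitment gain: 7 − 4 = 3.

3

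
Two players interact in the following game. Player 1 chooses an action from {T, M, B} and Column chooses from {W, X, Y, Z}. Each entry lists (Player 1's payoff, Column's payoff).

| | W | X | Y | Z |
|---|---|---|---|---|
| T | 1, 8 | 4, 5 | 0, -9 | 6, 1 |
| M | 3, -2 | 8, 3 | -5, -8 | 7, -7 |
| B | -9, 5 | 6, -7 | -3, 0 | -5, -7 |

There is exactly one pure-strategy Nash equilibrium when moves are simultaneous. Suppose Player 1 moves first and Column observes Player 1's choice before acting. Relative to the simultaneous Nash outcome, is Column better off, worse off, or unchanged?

unchanged

Work backward from Column's decision.
- T: Column compares 8, 5, -9, 1 and picks W; Player 1 would get 1.
- M: Column compares -2, 3, -8, -7 and picks X; Player 1 would get 8.
- B: Column compares 5, -7, 0, -7 and picks W; Player 1 would get -9.
Among 1, 8, -9, the best is 8 at M. Subgame-perfect outcome: (M, X) with payoffs (8, 3).
For the simultaneous game, intersect best replies.
Player 1's best replies: W→M; X→M; Y→T; Z→M.
Column's best replies: T→W; M→X; B→W.
Only (M, X) has each player best-responding; Nash payoffs (8, 3).
Column earns 3 sequentially versus 3 at the Nash outcome: unchanged.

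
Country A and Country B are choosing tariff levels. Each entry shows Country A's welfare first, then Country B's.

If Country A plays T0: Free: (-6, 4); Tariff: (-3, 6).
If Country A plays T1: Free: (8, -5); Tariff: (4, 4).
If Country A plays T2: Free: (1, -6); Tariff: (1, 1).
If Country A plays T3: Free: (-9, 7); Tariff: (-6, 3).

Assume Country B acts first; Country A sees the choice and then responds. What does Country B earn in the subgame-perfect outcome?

Work backward from Country A's decision.
- Free → Country A plays T1 (best of -6, 8, 1, -9); Country B gets -5.
- Tariff → Country A plays T1 (best of -3, 4, 1, -6); Country B gets 4.
Country B's induced payoffs are -5, 4, so Country B commits to Tariff. Subgame-perfect outcome: (T1, Tariff) with payoffs (4, 4).

4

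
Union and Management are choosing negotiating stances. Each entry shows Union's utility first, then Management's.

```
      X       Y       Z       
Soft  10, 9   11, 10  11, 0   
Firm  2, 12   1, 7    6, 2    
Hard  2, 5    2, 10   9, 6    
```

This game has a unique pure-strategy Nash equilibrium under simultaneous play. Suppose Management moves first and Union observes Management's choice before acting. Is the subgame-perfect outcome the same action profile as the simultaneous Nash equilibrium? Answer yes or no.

yes

Work backward from Union's decision.
- X: BR = Soft, leader payoff 9.
- Y: BR = Soft, leader payoff 10.
- Z: BR = Soft, leader payoff 0.
Maximizing over 9, 10, 0, Management chooses Y. Subgame-perfect outcome: (Soft, Y) with payoffs (11, 10).
Now find the simultaneous Nash equilibrium.
Union's best replies: X→Soft; Y→Soft; Z→Soft.
Management's best replies: Soft→Y; Firm→X; Hard→Y.
Only (Soft, Y) has each player best-responding; Nash payoffs (11, 10).
Sequential outcome (Soft, Y) coincides with the Nash profile (Soft, Y).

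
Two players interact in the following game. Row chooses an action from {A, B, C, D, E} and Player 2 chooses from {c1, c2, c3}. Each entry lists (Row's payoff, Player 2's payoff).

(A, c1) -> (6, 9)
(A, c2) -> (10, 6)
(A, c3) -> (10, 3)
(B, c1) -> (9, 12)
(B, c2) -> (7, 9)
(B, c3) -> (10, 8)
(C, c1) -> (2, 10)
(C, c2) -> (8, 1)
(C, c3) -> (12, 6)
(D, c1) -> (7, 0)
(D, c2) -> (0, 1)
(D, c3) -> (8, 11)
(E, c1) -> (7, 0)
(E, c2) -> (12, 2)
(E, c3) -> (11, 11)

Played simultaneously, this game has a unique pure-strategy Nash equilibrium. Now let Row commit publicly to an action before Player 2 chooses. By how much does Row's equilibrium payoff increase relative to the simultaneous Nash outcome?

2

Backward induction with Row moving first.
- A: Player 2 compares 9, 6, 3 and picks c1; Row would get 6.
- B: Player 2 compares 12, 9, 8 and picks c1; Row would get 9.
- C: Player 2 compares 10, 1, 6 and picks c1; Row would get 2.
- D: Player 2 compares 0, 1, 11 and picks c3; Row would get 8.
- E: Player 2 compares 0, 2, 11 and picks c3; Row would get 11.
Row's induced payoffs are 6, 9, 2, 8, 11, so Row commits to E. Subgame-perfect outcome: (E, c3) with payoffs (11, 11).
Now find the simultaneous Nash equilibrium.
Row's best replies: c1→B; c2→E; c3→C.
Player 2's best replies: A→c1; B→c1; C→c1; D→c3; E→c3.
The unique mutual best reply is (B, c1), giving (9, 12).
Row's commitment gain: 11 − 9 = 2.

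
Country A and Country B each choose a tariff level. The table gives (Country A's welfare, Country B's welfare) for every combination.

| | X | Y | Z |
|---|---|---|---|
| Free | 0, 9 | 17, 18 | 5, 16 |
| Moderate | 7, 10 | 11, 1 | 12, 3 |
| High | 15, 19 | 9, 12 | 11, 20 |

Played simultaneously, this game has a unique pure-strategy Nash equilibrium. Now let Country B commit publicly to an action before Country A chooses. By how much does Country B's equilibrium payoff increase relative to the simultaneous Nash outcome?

Country A best-responds to each possible Country B move:
- X: BR = High, leader payoff 19.
- Y: BR = Free, leader payoff 18.
- Z: BR = Moderate, leader payoff 3.
Maximizing over 19, 18, 3, Country B chooses X. Subgame-perfect outcome: (High, X) with payoffs (15, 19).
For the simultaneous game, intersect best replies.
Country A's best replies: X→High; Y→Free; Z→Moderate.
Country B's best replies: Free→Y; Moderate→X; High→Z.
The unique mutual best reply is (Free, Y), giving (17, 18).
Country B's commitment gain: 19 − 18 = 1.

1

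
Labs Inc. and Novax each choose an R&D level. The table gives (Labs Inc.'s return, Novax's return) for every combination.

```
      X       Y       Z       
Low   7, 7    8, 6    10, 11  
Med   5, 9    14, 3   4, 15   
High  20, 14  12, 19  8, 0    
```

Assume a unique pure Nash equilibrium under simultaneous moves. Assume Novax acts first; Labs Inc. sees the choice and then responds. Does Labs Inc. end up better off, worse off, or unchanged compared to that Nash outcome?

Labs Inc. best-responds to each possible Novax move:
- X → Labs Inc. plays High (best of 7, 5, 20); Novax gets 14.
- Y → Labs Inc. plays Med (best of 8, 14, 12); Novax gets 3.
- Z → Labs Inc. plays Low (best of 10, 4, 8); Novax gets 11.
Maximizing over 14, 3, 11, Novax chooses X. Subgame-perfect outcome: (High, X) with payoffs (20, 14).
Under simultaneous play:
Labs Inc.'s best replies: X→High; Y→Med; Z→Low.
Novax's best replies: Low→Z; Med→Z; High→Y.
Only (Low, Z) has each player best-responding; Nash payoffs (10, 11).
Labs Inc. earns 20 sequentially versus 10 at the Nash outcome: better off.

better off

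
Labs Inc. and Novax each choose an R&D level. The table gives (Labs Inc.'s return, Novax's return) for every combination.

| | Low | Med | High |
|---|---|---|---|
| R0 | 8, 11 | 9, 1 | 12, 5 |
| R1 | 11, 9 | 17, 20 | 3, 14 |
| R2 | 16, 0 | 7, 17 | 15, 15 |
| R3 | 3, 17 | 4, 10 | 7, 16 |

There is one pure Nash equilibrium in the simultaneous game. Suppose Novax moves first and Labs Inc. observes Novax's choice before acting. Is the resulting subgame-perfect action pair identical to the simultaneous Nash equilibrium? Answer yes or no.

yes

Solve by backward induction (Novax leads).
- Low: BR = R2, leader payoff 0.
- Med: BR = R1, leader payoff 20.
- High: BR = R2, leader payoff 15.
Among 0, 20, 15, the best is 20 at Med. Subgame-perfect outcome: (R1, Med) with payoffs (17, 20).
Under simultaneous play:
Labs Inc.'s best replies: Low→R2; Med→R1; High→R2.
Novax's best replies: R0→Low; R1→Med; R2→Med; R3→Low.
Only (R1, Med) has each player best-responding; Nash payoffs (17, 20).
Sequential outcome (R1, Med) coincides with the Nash profile (R1, Med).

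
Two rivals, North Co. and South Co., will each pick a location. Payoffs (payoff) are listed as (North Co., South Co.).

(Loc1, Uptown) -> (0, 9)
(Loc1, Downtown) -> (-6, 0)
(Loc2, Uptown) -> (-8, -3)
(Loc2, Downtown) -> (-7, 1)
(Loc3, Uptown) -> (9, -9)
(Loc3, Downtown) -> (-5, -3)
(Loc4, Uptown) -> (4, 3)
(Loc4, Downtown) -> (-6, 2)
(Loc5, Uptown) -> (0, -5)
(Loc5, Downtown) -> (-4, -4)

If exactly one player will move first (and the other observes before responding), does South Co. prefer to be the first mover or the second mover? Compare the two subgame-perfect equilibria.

If North Co. leads: South Co.'s best replies are Loc1→Uptown, Loc2→Downtown, Loc3→Downtown, Loc4→Uptown, Loc5→Downtown; North Co.'s induced payoffs 0, -7, -5, 4, -4; outcome (Loc4, Uptown), payoffs (4, 3).
If South Co. leads: North Co.'s best replies are Uptown→Loc3, Downtown→Loc5; South Co.'s induced payoffs -9, -4; outcome (Loc5, Downtown), payoffs (-4, -4).
South Co. gets -4 moving first and 3 moving second, so South Co. prefers to move second.

second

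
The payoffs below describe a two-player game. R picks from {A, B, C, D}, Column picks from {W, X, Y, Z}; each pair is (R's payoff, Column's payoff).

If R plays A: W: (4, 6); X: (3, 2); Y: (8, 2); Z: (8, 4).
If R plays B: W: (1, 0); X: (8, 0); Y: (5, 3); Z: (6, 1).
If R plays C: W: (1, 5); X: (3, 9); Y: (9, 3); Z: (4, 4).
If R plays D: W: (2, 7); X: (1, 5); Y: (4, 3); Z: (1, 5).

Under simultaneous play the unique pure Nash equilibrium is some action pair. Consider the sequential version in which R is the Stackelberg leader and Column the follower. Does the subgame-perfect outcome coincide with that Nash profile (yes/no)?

Column best-responds to each possible R move:
- A: Column compares 6, 2, 2, 4 and picks W; R would get 4.
- B: Column compares 0, 0, 3, 1 and picks Y; R would get 5.
- C: Column compares 5, 9, 3, 4 and picks X; R would get 3.
- D: Column compares 7, 5, 3, 5 and picks W; R would get 2.
Among 4, 5, 3, 2, the best is 5 at B. Subgame-perfect outcome: (B, Y) with payoffs (5, 3).
Under simultaneous play:
R's best replies: W→A; X→B; Y→C; Z→A.
Column's best replies: A→W; B→Y; C→X; D→W.
The unique mutual best reply is (A, W), giving (4, 6).
Sequential outcome (B, Y) differs from the Nash profile (A, W).

no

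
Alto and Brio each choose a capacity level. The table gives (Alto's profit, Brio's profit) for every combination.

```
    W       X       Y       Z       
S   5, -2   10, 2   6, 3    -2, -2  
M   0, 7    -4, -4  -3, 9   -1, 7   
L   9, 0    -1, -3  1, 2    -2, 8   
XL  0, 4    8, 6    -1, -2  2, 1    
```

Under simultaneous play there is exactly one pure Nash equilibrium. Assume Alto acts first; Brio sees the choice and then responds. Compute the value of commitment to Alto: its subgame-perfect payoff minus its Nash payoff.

2

Brio best-responds to each possible Alto move:
- S: BR = Y, leader payoff 6.
- M: BR = Y, leader payoff -3.
- L: BR = Z, leader payoff -2.
- XL: BR = X, leader payoff 8.
Maximizing over 6, -3, -2, 8, Alto chooses XL. Subgame-perfect outcome: (XL, X) with payoffs (8, 6).
Under simultaneous play:
Alto's best replies: W→L; X→S; Y→S; Z→XL.
Brio's best replies: S→Y; M→Y; L→Z; XL→X.
The unique mutual best reply is (S, Y), giving (6, 3).
Alto's commitment gain: 8 − 6 = 2.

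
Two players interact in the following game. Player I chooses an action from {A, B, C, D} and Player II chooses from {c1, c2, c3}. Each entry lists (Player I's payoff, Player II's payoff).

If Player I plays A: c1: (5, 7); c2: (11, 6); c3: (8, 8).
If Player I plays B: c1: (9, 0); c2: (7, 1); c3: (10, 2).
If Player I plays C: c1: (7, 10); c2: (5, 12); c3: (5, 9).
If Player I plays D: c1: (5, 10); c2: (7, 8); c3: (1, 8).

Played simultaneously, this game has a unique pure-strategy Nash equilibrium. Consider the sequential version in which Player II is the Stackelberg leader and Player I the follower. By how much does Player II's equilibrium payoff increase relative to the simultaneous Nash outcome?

4

Solve by backward induction (Player II leads).
- c1: Player I compares 5, 9, 7, 5 and picks B; Player II would get 0.
- c2: Player I compares 11, 7, 5, 7 and picks A; Player II would get 6.
- c3: Player I compares 8, 10, 5, 1 and picks B; Player II would get 2.
Among 0, 6, 2, the best is 6 at c2. Subgame-perfect outcome: (A, c2) with payoffs (11, 6).
For the simultaneous game, intersect best replies.
Player I's best replies: c1→B; c2→A; c3→B.
Player II's best replies: A→c3; B→c3; C→c2; D→c1.
Only (B, c3) has each player best-responding; Nash payoffs (10, 2).
Player II's commitment gain: 6 − 2 = 4.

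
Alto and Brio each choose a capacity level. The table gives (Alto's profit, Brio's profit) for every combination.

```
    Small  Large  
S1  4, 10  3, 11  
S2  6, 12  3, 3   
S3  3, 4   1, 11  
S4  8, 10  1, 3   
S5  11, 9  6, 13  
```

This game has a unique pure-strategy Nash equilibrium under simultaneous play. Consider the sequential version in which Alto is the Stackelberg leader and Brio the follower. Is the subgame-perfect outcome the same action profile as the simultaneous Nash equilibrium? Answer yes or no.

Brio best-responds to each possible Alto move:
- S1: BR = Large, leader payoff 3.
- S2: BR = Small, leader payoff 6.
- S3: BR = Large, leader payoff 1.
- S4: BR = Small, leader payoff 8.
- S5: BR = Large, leader payoff 6.
Alto's induced payoffs are 3, 6, 1, 8, 6, so Alto commits to S4. Subgame-perfect outcome: (S4, Small) with payoffs (8, 10).
Under simultaneous play:
Alto's best replies: Small→S5; Large→S5.
Brio's best replies: S1→Large; S2→Small; S3→Large; S4→Small; S5→Large.
The unique mutual best reply is (S5, Large), giving (6, 13).
Sequential outcome (S4, Small) differs from the Nash profile (S5, Large).

no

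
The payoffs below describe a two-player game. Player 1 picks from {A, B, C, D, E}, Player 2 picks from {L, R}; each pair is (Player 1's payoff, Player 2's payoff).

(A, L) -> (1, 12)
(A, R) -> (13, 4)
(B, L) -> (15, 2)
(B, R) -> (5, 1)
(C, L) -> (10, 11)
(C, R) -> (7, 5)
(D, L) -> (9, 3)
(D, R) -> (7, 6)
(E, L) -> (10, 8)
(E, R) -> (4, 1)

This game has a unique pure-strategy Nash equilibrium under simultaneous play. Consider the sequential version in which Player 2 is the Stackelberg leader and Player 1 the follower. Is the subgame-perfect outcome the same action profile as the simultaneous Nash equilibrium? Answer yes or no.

no

Solve by backward induction (Player 2 leads).
- L → Player 1 plays B (best of 1, 15, 10, 9, 10); Player 2 gets 2.
- R → Player 1 plays A (best of 13, 5, 7, 7, 4); Player 2 gets 4.
Player 2's induced payoffs are 2, 4, so Player 2 commits to R. Subgame-perfect outcome: (A, R) with payoffs (13, 4).
For the simultaneous game, intersect best replies.
Player 1's best replies: L→B; R→A.
Player 2's best replies: A→L; B→L; C→L; D→R; E→L.
Only (B, L) has each player best-responding; Nash payoffs (15, 2).
Sequential outcome (A, R) differs from the Nash profile (B, L).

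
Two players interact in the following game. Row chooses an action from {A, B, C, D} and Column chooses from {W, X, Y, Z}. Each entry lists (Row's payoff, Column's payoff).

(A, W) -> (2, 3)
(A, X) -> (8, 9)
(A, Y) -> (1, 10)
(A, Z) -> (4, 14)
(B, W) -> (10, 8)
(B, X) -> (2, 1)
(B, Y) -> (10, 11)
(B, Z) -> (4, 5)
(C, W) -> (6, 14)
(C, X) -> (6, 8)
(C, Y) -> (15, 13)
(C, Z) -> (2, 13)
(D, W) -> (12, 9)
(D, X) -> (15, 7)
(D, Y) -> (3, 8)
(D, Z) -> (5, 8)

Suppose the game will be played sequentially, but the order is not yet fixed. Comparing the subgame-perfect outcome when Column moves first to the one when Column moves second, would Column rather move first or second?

If Row leads: Column's best replies are A→Z, B→Y, C→W, D→W; Row's induced payoffs 4, 10, 6, 12; outcome (D, W), payoffs (12, 9).
If Column leads: Row's best replies are W→D, X→D, Y→C, Z→D; Column's induced payoffs 9, 7, 13, 8; outcome (C, Y), payoffs (15, 13).
Column gets 13 moving first and 9 moving second, so Column prefers to move first.

first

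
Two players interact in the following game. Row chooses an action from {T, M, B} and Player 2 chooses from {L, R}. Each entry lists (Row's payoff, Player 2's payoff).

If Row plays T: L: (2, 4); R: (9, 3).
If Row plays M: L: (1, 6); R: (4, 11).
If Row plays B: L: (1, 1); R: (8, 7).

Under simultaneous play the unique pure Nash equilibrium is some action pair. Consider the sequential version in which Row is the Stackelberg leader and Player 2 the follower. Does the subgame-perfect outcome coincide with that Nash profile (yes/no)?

Work backward from Player 2's decision.
- T: BR = L, leader payoff 2.
- M: BR = R, leader payoff 4.
- B: BR = R, leader payoff 8.
Maximizing over 2, 4, 8, Row chooses B. Subgame-perfect outcome: (B, R) with payoffs (8, 7).
Under simultaneous play:
Row's best replies: L→T; R→T.
Player 2's best replies: T→L; M→R; B→R.
Only (T, L) has each player best-responding; Nash payoffs (2, 4).
Sequential outcome (B, R) differs from the Nash profile (T, L).

no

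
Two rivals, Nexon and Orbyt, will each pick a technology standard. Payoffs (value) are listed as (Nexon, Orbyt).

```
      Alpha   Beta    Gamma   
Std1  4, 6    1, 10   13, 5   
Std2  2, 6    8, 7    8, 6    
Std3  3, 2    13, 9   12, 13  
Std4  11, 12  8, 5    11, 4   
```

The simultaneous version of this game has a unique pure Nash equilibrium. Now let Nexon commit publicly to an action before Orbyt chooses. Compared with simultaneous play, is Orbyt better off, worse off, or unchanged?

Orbyt best-responds to each possible Nexon move:
- Std1: Orbyt compares 6, 10, 5 and picks Beta; Nexon would get 1.
- Std2: Orbyt compares 6, 7, 6 and picks Beta; Nexon would get 8.
- Std3: Orbyt compares 2, 9, 13 and picks Gamma; Nexon would get 12.
- Std4: Orbyt compares 12, 5, 4 and picks Alpha; Nexon would get 11.
Nexon's induced payoffs are 1, 8, 12, 11, so Nexon commits to Std3. Subgame-perfect outcome: (Std3, Gamma) with payoffs (12, 13).
Now find the simultaneous Nash equilibrium.
Nexon's best replies: Alpha→Std4; Beta→Std3; Gamma→Std1.
Orbyt's best replies: Std1→Beta; Std2→Beta; Std3→Gamma; Std4→Alpha.
Only (Std4, Alpha) has each player best-responding; Nash payoffs (11, 12).
Orbyt earns 13 sequentially versus 12 at the Nash outcome: better off.

better off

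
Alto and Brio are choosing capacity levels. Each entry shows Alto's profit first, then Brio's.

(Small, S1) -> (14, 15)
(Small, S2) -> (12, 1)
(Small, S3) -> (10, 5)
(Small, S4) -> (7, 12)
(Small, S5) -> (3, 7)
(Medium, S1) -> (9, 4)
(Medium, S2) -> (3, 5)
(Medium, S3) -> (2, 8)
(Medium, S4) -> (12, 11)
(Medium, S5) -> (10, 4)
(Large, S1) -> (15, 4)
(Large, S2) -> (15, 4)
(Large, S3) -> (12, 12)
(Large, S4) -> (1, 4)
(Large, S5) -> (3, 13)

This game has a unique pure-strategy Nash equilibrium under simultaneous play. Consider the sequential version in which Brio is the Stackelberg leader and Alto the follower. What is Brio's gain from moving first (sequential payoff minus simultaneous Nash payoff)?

Backward induction with Brio moving first.
- S1: Alto compares 14, 9, 15 and picks Large; Brio would get 4.
- S2: Alto compares 12, 3, 15 and picks Large; Brio would get 4.
- S3: Alto compares 10, 2, 12 and picks Large; Brio would get 12.
- S4: Alto compares 7, 12, 1 and picks Medium; Brio would get 11.
- S5: Alto compares 3, 10, 3 and picks Medium; Brio would get 4.
Among 4, 4, 12, 11, 4, the best is 12 at S3. Subgame-perfect outcome: (Large, S3) with payoffs (12, 12).
Now find the simultaneous Nash equilibrium.
Alto's best replies: S1→Large; S2→Large; S3→Large; S4→Medium; S5→Medium.
Brio's best replies: Small→S1; Medium→S4; Large→S5.
The unique mutual best reply is (Medium, S4), giving (12, 11).
Brio's commitment gain: 12 − 11 = 1.

1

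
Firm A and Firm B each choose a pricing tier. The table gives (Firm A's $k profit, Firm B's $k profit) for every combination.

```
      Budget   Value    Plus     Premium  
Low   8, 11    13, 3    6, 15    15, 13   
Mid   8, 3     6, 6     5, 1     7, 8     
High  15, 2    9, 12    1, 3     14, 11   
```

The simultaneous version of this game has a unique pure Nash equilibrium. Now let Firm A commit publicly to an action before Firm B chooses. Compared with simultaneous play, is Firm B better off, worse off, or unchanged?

Solve by backward induction (Firm A leads).
- Low → Firm B plays Plus (best of 11, 3, 15, 13); Firm A gets 6.
- Mid → Firm B plays Premium (best of 3, 6, 1, 8); Firm A gets 7.
- High → Firm B plays Value (best of 2, 12, 3, 11); Firm A gets 9.
Firm A's induced payoffs are 6, 7, 9, so Firm A commits to High. Subgame-perfect outcome: (High, Value) with payoffs (9, 12).
Now find the simultaneous Nash equilibrium.
Firm A's best replies: Budget→High; Value→Low; Plus→Low; Premium→Low.
Firm B's best replies: Low→Plus; Mid→Premium; High→Value.
The unique mutual best reply is (Low, Plus), giving (6, 15).
Firm B earns 12 sequentially versus 15 at the Nash outcome: worse off.

worse off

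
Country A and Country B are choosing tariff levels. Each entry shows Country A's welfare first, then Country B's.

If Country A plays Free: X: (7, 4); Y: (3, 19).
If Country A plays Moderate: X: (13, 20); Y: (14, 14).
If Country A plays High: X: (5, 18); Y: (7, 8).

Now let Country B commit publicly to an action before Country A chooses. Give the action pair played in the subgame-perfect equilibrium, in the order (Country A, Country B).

(Moderate, X)

Country A best-responds to each possible Country B move:
- X: BR = Moderate, leader payoff 20.
- Y: BR = Moderate, leader payoff 14.
Country B's induced payoffs are 20, 14, so Country B commits to X. Subgame-perfect outcome: (Moderate, X) with payoffs (13, 20).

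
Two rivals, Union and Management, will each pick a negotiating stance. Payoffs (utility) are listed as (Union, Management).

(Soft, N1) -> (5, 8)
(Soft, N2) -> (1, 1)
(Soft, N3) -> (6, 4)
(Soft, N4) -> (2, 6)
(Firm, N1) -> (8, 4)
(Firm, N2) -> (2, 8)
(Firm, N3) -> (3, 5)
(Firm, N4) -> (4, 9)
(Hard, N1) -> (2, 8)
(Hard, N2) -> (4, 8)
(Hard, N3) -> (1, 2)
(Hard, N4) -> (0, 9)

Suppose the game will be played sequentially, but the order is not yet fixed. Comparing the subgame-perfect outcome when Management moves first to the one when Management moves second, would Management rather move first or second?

If Union leads: Management's best replies are Soft→N1, Firm→N4, Hard→N4; Union's induced payoffs 5, 4, 0; outcome (Soft, N1), payoffs (5, 8).
If Management leads: Union's best replies are N1→Firm, N2→Hard, N3→Soft, N4→Firm; Management's induced payoffs 4, 8, 4, 9; outcome (Firm, N4), payoffs (4, 9).
Management gets 9 moving first and 8 moving second, so Management prefers to move first.

first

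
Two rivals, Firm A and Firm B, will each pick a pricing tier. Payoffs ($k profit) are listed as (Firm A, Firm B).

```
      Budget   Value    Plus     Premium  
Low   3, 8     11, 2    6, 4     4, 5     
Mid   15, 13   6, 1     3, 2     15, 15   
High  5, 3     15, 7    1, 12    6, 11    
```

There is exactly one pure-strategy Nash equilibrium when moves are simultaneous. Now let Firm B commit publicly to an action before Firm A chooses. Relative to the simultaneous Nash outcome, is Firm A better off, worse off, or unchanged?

Backward induction with Firm B moving first.
- Budget: Firm A compares 3, 15, 5 and picks Mid; Firm B would get 13.
- Value: Firm A compares 11, 6, 15 and picks High; Firm B would get 7.
- Plus: Firm A compares 6, 3, 1 and picks Low; Firm B would get 4.
- Premium: Firm A compares 4, 15, 6 and picks Mid; Firm B would get 15.
Among 13, 7, 4, 15, the best is 15 at Premium. Subgame-perfect outcome: (Mid, Premium) with payoffs (15, 15).
For the simultaneous game, intersect best replies.
Firm A's best replies: Budget→Mid; Value→High; Plus→Low; Premium→Mid.
Firm B's best replies: Low→Budget; Mid→Premium; High→Plus.
Only (Mid, Premium) has each player best-responding; Nash payoffs (15, 15).
Firm A earns 15 sequentially versus 15 at the Nash outcome: unchanged.

unchanged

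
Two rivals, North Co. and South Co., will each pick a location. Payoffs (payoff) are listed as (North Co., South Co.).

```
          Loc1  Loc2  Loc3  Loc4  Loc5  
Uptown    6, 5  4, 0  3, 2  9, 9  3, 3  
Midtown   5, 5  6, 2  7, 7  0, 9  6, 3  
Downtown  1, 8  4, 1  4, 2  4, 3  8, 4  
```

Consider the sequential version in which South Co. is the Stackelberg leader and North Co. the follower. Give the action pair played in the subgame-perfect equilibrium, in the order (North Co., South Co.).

Backward induction with South Co. moving first.
- Loc1: BR = Uptown, leader payoff 5.
- Loc2: BR = Midtown, leader payoff 2.
- Loc3: BR = Midtown, leader payoff 7.
- Loc4: BR = Uptown, leader payoff 9.
- Loc5: BR = Downtown, leader payoff 4.
Maximizing over 5, 2, 7, 9, 4, South Co. chooses Loc4. Subgame-perfect outcome: (Uptown, Loc4) with payoffs (9, 9).

(Uptown, Loc4)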